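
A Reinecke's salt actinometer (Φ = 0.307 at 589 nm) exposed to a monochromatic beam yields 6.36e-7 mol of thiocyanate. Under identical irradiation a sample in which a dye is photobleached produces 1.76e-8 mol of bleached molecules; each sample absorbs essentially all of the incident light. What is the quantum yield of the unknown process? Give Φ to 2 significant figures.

Φ = 0.0085

Photons absorbed by the actinometer: 6.36e-7 / 0.307 = 2.072e-6 mol.
Φ(unknown) = 1.76e-8 / 2.072e-6 = 0.0085.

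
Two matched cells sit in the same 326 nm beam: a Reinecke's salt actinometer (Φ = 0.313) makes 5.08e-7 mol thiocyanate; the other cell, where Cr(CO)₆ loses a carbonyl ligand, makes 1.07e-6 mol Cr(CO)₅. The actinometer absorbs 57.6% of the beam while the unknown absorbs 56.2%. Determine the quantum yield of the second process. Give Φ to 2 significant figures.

Photons absorbed by the actinometer: 5.08e-7 / 0.313 = 1.623e-6 mol.
Incident flux: 1.623e-6 / 0.576 = 2.818e-6 einstein.
Absorbed by unknown: 0.562 × 2.818e-6 = 1.584e-6 mol.
Φ(unknown) = 1.07e-6 / 1.584e-6 = 0.68.

Φ = 0.68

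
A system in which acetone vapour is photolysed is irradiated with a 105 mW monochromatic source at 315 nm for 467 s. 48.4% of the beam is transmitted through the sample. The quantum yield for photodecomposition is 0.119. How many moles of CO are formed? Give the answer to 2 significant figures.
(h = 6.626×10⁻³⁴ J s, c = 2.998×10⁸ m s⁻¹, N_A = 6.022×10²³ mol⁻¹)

7.9×10⁻⁶ mol

Photon energy at 315 nm: hc/λ = (6.626×10⁻³⁴)(2.998×10⁸)/(315×10⁻⁹) = 6.306×10⁻¹⁹ J.
Energy delivered: (105 mW)(467 s) = 49.04 J.
Photons incident: 49.04 / 6.306×10⁻¹⁹ = 7.777×10¹⁹, i.e. 7.777×10¹⁹/6.022×10²³ = 1.291×10⁻⁴ mol.
Fraction absorbed: 1 − 48.4/100 = 0.5160.
Photons absorbed: 0.5160 × 1.291×10⁻⁴ = 6.662×10⁻⁵ mol.
Product: Φ × n_abs = 0.119 × 6.662×10⁻⁵ = 7.928×10⁻⁶ mol.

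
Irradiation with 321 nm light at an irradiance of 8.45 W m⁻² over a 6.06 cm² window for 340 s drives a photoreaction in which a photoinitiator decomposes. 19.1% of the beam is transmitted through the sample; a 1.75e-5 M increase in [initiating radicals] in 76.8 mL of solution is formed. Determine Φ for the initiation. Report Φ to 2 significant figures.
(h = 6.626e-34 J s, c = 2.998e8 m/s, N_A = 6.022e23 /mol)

Product: (1.75e-5 M)(0.0768 L) = 1.344e-6 mol.
Photon energy at 321 nm: hc/λ = (6.626e-34)(2.998e8)/(321e-9) = 6.188e-19 J.
Energy delivered: (8.45 W m⁻²)(6.06e-4 m²)(340 s) = 1.741 J.
Photons incident: 1.741 / 6.188e-19 = 2.814e18, i.e. 2.814e18/6.022e23 = 4.673e-6 mol.
Fraction absorbed: 1 − 19.1/100 = 0.8090.
Photons absorbed: 0.8090 × 4.673e-6 = 3.780e-6 mol.
Φ = 1.344e-6 mol / 3.780e-6 mol photons = 0.36.

Φ = 0.36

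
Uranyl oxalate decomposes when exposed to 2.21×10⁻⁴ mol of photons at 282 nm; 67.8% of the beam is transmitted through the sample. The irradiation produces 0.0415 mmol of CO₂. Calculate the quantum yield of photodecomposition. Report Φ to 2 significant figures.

Product: 0.0415 mmol = 4.15×10⁻⁵ mol.
Fraction absorbed: 1 − 67.8/100 = 0.3220.
Photons absorbed: 0.3220 × 2.21×10⁻⁴ = 7.116×10⁻⁵ mol.
Φ = 4.15×10⁻⁵ mol / 7.116×10⁻⁵ mol photons = 0.58.

Φ = 0.58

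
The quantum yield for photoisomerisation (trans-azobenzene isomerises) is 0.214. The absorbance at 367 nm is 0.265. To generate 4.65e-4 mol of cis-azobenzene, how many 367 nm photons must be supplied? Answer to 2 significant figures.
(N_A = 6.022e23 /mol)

2.9e21 photons

Photons that must be absorbed: 4.65e-4 / 0.214 = 0.002173 mol.
Fraction absorbed: 1 − 10^(−0.265) = 0.4567.
Incident photons needed: 0.002173 / 0.4567 = 0.004758 mol.
Photon count: 0.004758 × 6.022e23 = 2.9e21.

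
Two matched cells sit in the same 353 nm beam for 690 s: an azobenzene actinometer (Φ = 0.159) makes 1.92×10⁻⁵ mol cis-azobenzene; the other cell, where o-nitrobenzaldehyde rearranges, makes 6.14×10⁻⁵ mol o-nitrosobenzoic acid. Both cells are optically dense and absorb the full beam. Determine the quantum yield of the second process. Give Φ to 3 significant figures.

Photons absorbed by the actinometer: 1.92×10⁻⁵ / 0.159 = 1.208×10⁻⁴ mol.
Φ(unknown) = 6.14×10⁻⁵ / 1.208×10⁻⁴ = 0.508.

Φ = 0.508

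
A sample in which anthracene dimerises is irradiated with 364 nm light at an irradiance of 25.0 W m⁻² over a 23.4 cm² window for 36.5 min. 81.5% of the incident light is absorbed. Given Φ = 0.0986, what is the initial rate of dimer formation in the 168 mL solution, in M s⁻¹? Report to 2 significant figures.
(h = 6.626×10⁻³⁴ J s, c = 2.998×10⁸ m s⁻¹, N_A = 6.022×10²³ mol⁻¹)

8.5×10⁻⁸ M s⁻¹

Photon energy at 364 nm: hc/λ = (6.626×10⁻³⁴)(2.998×10⁸)/(364×10⁻⁹) = 5.457×10⁻¹⁹ J.
Energy delivered: (25.0 W m⁻²)(23.4×10⁻⁴ m²)(2190 s) = 128.1 J.
Photons incident: 128.1 / 5.457×10⁻¹⁹ = 2.347×10²⁰, i.e. 2.347×10²⁰/6.022×10²³ = 3.897×10⁻⁴ mol.
Photons absorbed: 0.815 × 3.897×10⁻⁴ = 3.176×10⁻⁴ mol.
Product formed: 0.0986 × 3.176×10⁻⁴ = 3.132×10⁻⁵ mol.
Rate: 3.132×10⁻⁵ mol / (2190 s × 0.168 L) = 8.5×10⁻⁸ M s⁻¹.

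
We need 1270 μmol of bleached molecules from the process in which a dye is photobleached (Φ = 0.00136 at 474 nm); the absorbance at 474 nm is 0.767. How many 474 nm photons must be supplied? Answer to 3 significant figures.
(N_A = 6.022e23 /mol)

6.78e23 photons

Product: 1270 μmol = 0.00127 mol.
Photons that must be absorbed: 0.00127 / 0.00136 = 0.9338 mol.
Fraction absorbed: 1 − 10^(−0.767) = 0.8290.
Incident photons needed: 0.9338 / 0.8290 = 1.126 mol.
Photon count: 1.126 × 6.022e23 = 6.78e23.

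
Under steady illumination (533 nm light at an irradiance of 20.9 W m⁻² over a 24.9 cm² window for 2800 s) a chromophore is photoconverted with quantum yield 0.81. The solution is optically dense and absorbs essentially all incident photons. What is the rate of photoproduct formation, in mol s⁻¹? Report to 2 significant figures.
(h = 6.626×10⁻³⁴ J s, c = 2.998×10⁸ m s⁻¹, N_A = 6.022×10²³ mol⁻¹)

1.9×10⁻⁷ mol s⁻¹

Photon energy at 533 nm: hc/λ = (6.626×10⁻³⁴)(2.998×10⁸)/(533×10⁻⁹) = 3.727×10⁻¹⁹ J.
Energy delivered: (20.9 W m⁻²)(24.9×10⁻⁴ m²)(2800 s) = 145.7 J.
Photons incident: 145.7 / 3.727×10⁻¹⁹ = 3.909×10²⁰, i.e. 3.909×10²⁰/6.022×10²³ = 6.491×10⁻⁴ mol.
Product formed: 0.81 × 6.491×10⁻⁴ = 5.258×10⁻⁴ mol.
Rate: 5.258×10⁻⁴ / 2800 s = 1.9×10⁻⁷ mol s⁻¹.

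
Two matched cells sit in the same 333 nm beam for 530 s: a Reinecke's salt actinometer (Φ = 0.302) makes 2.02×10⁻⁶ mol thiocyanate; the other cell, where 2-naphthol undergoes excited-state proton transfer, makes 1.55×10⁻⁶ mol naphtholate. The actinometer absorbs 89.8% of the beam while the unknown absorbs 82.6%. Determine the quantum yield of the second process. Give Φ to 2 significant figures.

Φ = 0.25

Photons absorbed by the actinometer: 2.02×10⁻⁶ / 0.302 = 6.689×10⁻⁶ mol.
Incident flux: 6.689×10⁻⁶ / 0.898 = 7.449×10⁻⁶ einstein.
Absorbed by unknown: 0.826 × 7.449×10⁻⁶ = 6.153×10⁻⁶ mol.
Φ(unknown) = 1.55×10⁻⁶ / 6.153×10⁻⁶ = 0.25.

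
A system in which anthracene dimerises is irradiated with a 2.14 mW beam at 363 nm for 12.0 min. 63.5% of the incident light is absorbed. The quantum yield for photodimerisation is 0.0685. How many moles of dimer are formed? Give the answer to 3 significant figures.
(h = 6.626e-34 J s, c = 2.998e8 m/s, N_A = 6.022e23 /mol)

Photon energy at 363 nm: hc/λ = (6.626e-34)(2.998e8)/(363e-9) = 5.472e-19 J.
Energy delivered: (2.14 mW)(720 s) = 1.541 J.
Photons incident: 1.541 / 5.472e-19 = 2.816e18, i.e. 2.816e18/6.022e23 = 4.676e-6 mol.
Photons absorbed: 0.635 × 4.676e-6 = 2.969e-6 mol.
Product: Φ × n_abs = 0.0685 × 2.969e-6 = 2.034e-7 mol.

2.03e-7 mol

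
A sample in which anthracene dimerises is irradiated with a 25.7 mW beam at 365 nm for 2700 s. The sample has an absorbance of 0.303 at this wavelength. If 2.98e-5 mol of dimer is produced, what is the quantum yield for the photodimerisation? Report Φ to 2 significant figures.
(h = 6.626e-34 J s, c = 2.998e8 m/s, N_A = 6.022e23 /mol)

Φ = 0.28

Photon energy at 365 nm: hc/λ = (6.626e-34)(2.998e8)/(365e-9) = 5.442e-19 J.
Energy delivered: (25.7 mW)(2700 s) = 69.39 J.
Photons incident: 69.39 / 5.442e-19 = 1.275e20, i.e. 1.275e20/6.022e23 = 2.117e-4 mol.
Fraction absorbed: 1 − 10^(−0.303) = 0.5023.
Photons absorbed: 0.5023 × 2.117e-4 = 1.063e-4 mol.
Φ = 2.98e-5 mol / 1.063e-4 mol photons = 0.28.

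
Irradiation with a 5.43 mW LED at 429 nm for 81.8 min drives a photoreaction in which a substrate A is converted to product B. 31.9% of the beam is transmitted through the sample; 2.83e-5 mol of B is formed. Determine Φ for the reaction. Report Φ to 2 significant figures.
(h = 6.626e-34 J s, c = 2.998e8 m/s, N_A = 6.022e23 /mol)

Photon energy at 429 nm: hc/λ = (6.626e-34)(2.998e8)/(429e-9) = 4.630e-19 J.
Energy delivered: (5.43 mW)(4908 s) = 26.65 J.
Photons incident: 26.65 / 4.630e-19 = 5.756e19, i.e. 5.756e19/6.022e23 = 9.558e-5 mol.
Fraction absorbed: 1 − 31.9/100 = 0.6810.
Photons absorbed: 0.6810 × 9.558e-5 = 6.509e-5 mol.
Φ = 2.83e-5 mol / 6.509e-5 mol photons = 0.43.

Φ = 0.43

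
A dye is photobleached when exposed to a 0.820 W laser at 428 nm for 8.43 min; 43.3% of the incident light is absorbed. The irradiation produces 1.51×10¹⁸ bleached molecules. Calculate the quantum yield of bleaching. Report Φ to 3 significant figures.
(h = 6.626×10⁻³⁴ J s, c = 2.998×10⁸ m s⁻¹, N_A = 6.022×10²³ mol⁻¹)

Product: 1.51×10¹⁸ / 6.022×10²³ = 2.507×10⁻⁶ mol.
Photon energy at 428 nm: hc/λ = (6.626×10⁻³⁴)(2.998×10⁸)/(428×10⁻⁹) = 4.641×10⁻¹⁹ J.
Energy delivered: (0.820 W)(505.8 s) = 414.8 J.
Photons incident: 414.8 / 4.641×10⁻¹⁹ = 8.938×10²⁰, i.e. 8.938×10²⁰/6.022×10²³ = 0.001484 mol.
Photons absorbed: 0.433 × 0.001484 = 6.426×10⁻⁴ mol.
Φ = 2.507×10⁻⁶ mol / 6.426×10⁻⁴ mol photons = 0.00390.

Φ = 0.00390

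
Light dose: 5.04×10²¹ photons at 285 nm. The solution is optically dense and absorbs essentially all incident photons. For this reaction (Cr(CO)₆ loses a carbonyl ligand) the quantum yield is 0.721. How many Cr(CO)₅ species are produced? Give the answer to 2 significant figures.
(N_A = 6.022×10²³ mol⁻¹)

3.6×10²¹ species

Moles of photons: 5.04×10²¹ / 6.022×10²³ = 0.008369 mol.
Product: Φ × n_abs = 0.721 × 0.008369 = 0.006034 mol.
As a count: 0.006034 × 6.022×10²³ = 3.6×10²¹.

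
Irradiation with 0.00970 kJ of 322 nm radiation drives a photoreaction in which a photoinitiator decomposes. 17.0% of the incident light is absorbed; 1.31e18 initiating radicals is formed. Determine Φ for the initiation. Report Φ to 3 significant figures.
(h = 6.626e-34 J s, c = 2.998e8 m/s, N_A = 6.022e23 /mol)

Product: 1.31e18 / 6.022e23 = 2.175e-6 mol.
Photon energy at 322 nm: hc/λ = (6.626e-34)(2.998e8)/(322e-9) = 6.169e-19 J.
Incident energy: 0.00970 kJ = 9.70 J.
Photons incident: 9.70 / 6.169e-19 = 1.572e19, i.e. 1.572e19/6.022e23 = 2.610e-5 mol.
Photons absorbed: 0.170 × 2.610e-5 = 4.437e-6 mol.
Φ = 2.175e-6 mol / 4.437e-6 mol photons = 0.490.

Φ = 0.490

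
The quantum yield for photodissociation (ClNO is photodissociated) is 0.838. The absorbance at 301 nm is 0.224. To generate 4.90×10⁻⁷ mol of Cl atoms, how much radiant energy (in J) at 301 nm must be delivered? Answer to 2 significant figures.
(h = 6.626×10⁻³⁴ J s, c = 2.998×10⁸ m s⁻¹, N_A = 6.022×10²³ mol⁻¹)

Photons that must be absorbed: 4.90×10⁻⁷ / 0.838 = 5.847×10⁻⁷ mol.
Fraction absorbed: 1 − 10^(−0.224) = 0.4030.
Incident photons needed: 5.847×10⁻⁷ / 0.4030 = 1.451×10⁻⁶ mol.
Photon energy: hc/λ = 6.600×10⁻¹⁹ J; per mole, 3.975×10⁵ J mol⁻¹.
Energy required: 1.451×10⁻⁶ × 3.975×10⁵ = 0.58 J.

0.58 J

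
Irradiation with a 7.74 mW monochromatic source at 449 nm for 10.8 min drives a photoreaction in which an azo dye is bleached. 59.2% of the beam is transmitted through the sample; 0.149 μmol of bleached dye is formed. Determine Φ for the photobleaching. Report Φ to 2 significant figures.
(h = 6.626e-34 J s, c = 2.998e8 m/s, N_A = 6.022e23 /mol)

Product: 0.149 μmol = 1.49e-7 mol.
Photon energy at 449 nm: hc/λ = (6.626e-34)(2.998e8)/(449e-9) = 4.424e-19 J.
Energy delivered: (7.74 mW)(648 s) = 5.016 J.
Photons incident: 5.016 / 4.424e-19 = 1.134e19, i.e. 1.134e19/6.022e23 = 1.883e-5 mol.
Fraction absorbed: 1 − 59.2/100 = 0.4080.
Photons absorbed: 0.4080 × 1.883e-5 = 7.683e-6 mol.
Φ = 1.49e-7 mol / 7.683e-6 mol photons = 0.019.

Φ = 0.019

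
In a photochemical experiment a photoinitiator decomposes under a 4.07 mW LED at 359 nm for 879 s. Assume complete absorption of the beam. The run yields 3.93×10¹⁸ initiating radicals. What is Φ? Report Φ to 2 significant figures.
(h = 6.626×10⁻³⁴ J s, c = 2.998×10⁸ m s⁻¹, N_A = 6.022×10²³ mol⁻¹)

Φ = 0.61

Product: 3.93×10¹⁸ / 6.022×10²³ = 6.526×10⁻⁶ mol.
Photon energy at 359 nm: hc/λ = (6.626×10⁻³⁴)(2.998×10⁸)/(359×10⁻⁹) = 5.533×10⁻¹⁹ J.
Energy delivered: (4.07 mW)(879 s) = 3.578 J.
Photons incident: 3.578 / 5.533×10⁻¹⁹ = 6.467×10¹⁸, i.e. 6.467×10¹⁸/6.022×10²³ = 1.074×10⁻⁵ mol.
Φ = 6.526×10⁻⁶ mol / 1.074×10⁻⁵ mol photons = 0.61.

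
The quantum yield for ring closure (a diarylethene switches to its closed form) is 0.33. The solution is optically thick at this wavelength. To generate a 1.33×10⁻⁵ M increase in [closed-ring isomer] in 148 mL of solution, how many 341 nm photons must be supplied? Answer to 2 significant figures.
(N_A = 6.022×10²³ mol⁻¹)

Product: (1.33×10⁻⁵ M)(0.148 L) = 1.968×10⁻⁶ mol.
Photons that must be absorbed: 1.968×10⁻⁶ / 0.33 = 5.964×10⁻⁶ mol.
Photon count: 5.964×10⁻⁶ × 6.022×10²³ = 3.6×10¹⁸.

3.6×10¹⁸ photons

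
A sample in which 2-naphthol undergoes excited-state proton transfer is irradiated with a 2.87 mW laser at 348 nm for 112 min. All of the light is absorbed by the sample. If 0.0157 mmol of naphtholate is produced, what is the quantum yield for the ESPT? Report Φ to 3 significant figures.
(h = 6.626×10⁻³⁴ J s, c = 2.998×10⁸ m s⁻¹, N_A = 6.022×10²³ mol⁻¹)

Product: 0.0157 mmol = 1.57×10⁻⁵ mol.
Photon energy at 348 nm: hc/λ = (6.626×10⁻³⁴)(2.998×10⁸)/(348×10⁻⁹) = 5.708×10⁻¹⁹ J.
Energy delivered: (2.87 mW)(6720 s) = 19.29 J.
Photons incident: 19.29 / 5.708×10⁻¹⁹ = 3.379×10¹⁹, i.e. 3.379×10¹⁹/6.022×10²³ = 5.611×10⁻⁵ mol.
Φ = 1.57×10⁻⁵ mol / 5.611×10⁻⁵ mol photons = 0.280.

Φ = 0.280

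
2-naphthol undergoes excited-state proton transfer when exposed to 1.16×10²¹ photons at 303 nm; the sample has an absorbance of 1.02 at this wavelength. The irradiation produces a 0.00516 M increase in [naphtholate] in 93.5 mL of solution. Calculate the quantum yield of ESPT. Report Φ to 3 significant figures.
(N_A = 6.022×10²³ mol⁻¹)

Product: (0.00516 M)(0.0935 L) = 4.825×10⁻⁴ mol.
Moles of photons: 1.16×10²¹ / 6.022×10²³ = 0.001926 mol.
Fraction absorbed: 1 − 10^(−1.02) = 0.9045.
Photons absorbed: 0.9045 × 0.001926 = 0.001742 mol.
Φ = 4.825×10⁻⁴ mol / 0.001742 mol photons = 0.277.

Φ = 0.277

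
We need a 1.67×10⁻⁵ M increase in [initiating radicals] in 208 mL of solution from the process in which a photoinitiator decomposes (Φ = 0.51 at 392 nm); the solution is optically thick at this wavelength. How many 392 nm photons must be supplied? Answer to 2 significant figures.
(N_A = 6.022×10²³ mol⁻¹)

Product: (1.67×10⁻⁵ M)(0.208 L) = 3.474×10⁻⁶ mol.
Photons that must be absorbed: 3.474×10⁻⁶ / 0.51 = 6.812×10⁻⁶ mol.
Photon count: 6.812×10⁻⁶ × 6.022×10²³ = 4.1×10¹⁸.

4.1×10¹⁸ photons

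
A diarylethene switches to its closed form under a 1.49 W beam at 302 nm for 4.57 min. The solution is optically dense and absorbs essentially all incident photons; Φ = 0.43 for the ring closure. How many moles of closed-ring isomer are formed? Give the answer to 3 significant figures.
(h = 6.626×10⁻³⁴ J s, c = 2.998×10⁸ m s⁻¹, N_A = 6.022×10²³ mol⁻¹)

Photon energy at 302 nm: hc/λ = (6.626×10⁻³⁴)(2.998×10⁸)/(302×10⁻⁹) = 6.578×10⁻¹⁹ J.
Energy delivered: (1.49 W)(274.2 s) = 408.6 J.
Photons incident: 408.6 / 6.578×10⁻¹⁹ = 6.212×10²⁰, i.e. 6.212×10²⁰/6.022×10²³ = 0.001032 mol.
Product: Φ × n_abs = 0.43 × 0.001032 = 4.438×10⁻⁴ mol.

4.44×10⁻⁴ mol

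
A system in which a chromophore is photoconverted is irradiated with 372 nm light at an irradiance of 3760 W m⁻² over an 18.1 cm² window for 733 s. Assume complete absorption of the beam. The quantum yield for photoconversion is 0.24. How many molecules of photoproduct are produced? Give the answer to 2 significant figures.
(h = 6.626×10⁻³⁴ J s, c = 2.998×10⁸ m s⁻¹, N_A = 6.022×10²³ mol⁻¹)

Photon energy at 372 nm: hc/λ = (6.626×10⁻³⁴)(2.998×10⁸)/(372×10⁻⁹) = 5.340×10⁻¹⁹ J.
Energy delivered: (3760 W m⁻²)(18.1×10⁻⁴ m²)(733 s) = 4989 J.
Photons incident: 4989 / 5.340×10⁻¹⁹ = 9.343×10²¹, i.e. 9.343×10²¹/6.022×10²³ = 0.01551 mol.
Product: Φ × n_abs = 0.24 × 0.01551 = 0.003722 mol.
As a count: 0.003722 × 6.022×10²³ = 2.2×10²¹.

2.2×10²¹ molecules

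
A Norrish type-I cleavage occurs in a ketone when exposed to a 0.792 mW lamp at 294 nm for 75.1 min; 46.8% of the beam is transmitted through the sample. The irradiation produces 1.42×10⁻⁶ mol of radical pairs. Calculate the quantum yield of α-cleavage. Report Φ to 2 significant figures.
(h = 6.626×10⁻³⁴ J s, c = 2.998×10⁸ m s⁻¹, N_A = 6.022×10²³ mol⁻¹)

Φ = 0.30

Photon energy at 294 nm: hc/λ = (6.626×10⁻³⁴)(2.998×10⁸)/(294×10⁻⁹) = 6.757×10⁻¹⁹ J.
Energy delivered: (0.792 mW)(4506 s) = 3.569 J.
Photons incident: 3.569 / 6.757×10⁻¹⁹ = 5.282×10¹⁸, i.e. 5.282×10¹⁸/6.022×10²³ = 8.771×10⁻⁶ mol.
Fraction absorbed: 1 − 46.8/100 = 0.5320.
Photons absorbed: 0.5320 × 8.771×10⁻⁶ = 4.666×10⁻⁶ mol.
Φ = 1.42×10⁻⁶ mol / 4.666×10⁻⁶ mol photons = 0.30.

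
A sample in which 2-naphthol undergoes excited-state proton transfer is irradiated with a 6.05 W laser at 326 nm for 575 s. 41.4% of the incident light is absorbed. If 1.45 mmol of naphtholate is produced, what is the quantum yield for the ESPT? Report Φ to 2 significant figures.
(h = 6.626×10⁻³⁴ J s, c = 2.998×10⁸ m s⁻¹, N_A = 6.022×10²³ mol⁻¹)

Product: 1.45 mmol = 0.00145 mol.
Photon energy at 326 nm: hc/λ = (6.626×10⁻³⁴)(2.998×10⁸)/(326×10⁻⁹) = 6.093×10⁻¹⁹ J.
Energy delivered: (6.05 W)(575 s) = 3479 J.
Photons incident: 3479 / 6.093×10⁻¹⁹ = 5.710×10²¹, i.e. 5.710×10²¹/6.022×10²³ = 0.009482 mol.
Photons absorbed: 0.414 × 0.009482 = 0.003926 mol.
Φ = 0.00145 mol / 0.003926 mol photons = 0.37.

Φ = 0.37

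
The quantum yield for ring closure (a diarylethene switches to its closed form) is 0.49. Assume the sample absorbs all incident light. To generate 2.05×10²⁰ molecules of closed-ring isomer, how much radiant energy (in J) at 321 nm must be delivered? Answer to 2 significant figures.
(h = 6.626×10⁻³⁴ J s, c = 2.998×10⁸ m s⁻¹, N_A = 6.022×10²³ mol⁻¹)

Product: 2.05×10²⁰ / 6.022×10²³ = 3.404×10⁻⁴ mol.
Photons that must be absorbed: 3.404×10⁻⁴ / 0.49 = 6.947×10⁻⁴ mol.
Photon energy: hc/λ = 6.188×10⁻¹⁹ J; per mole, 3.726×10⁵ J mol⁻¹.
Energy required: 6.947×10⁻⁴ × 3.726×10⁵ = 260 J.

260 J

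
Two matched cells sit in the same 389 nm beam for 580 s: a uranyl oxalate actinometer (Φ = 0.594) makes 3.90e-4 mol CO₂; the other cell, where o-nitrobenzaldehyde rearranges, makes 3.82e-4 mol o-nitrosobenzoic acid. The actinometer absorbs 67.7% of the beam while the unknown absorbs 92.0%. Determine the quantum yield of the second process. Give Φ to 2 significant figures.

Photons absorbed by the actinometer: 3.90e-4 / 0.594 = 6.566e-4 mol.
Incident flux: 6.566e-4 / 0.677 = 9.699e-4 einstein.
Absorbed by unknown: 0.920 × 9.699e-4 = 8.923e-4 mol.
Φ(unknown) = 3.82e-4 / 8.923e-4 = 0.43.

Φ = 0.43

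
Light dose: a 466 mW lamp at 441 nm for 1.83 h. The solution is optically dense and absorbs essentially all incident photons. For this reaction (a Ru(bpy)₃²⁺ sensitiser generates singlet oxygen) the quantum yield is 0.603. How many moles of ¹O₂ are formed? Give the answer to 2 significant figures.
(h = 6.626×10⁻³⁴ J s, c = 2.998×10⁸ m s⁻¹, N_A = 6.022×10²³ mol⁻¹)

Photon energy at 441 nm: hc/λ = (6.626×10⁻³⁴)(2.998×10⁸)/(441×10⁻⁹) = 4.504×10⁻¹⁹ J.
Energy delivered: (466 mW)(6588 s) = 3070 J.
Photons incident: 3070 / 4.504×10⁻¹⁹ = 6.816×10²¹, i.e. 6.816×10²¹/6.022×10²³ = 0.01132 mol.
Product: Φ × n_abs = 0.603 × 0.01132 = 0.006826 mol.

0.0068 mol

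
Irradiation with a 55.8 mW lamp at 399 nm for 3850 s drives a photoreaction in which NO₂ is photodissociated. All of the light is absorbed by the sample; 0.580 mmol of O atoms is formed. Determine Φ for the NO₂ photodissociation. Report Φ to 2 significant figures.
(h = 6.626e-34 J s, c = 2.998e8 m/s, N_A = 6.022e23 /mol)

Product: 0.580 mmol = 5.80e-4 mol.
Photon energy at 399 nm: hc/λ = (6.626e-34)(2.998e8)/(399e-9) = 4.979e-19 J.
Energy delivered: (55.8 mW)(3850 s) = 214.8 J.
Photons incident: 214.8 / 4.979e-19 = 4.314e20, i.e. 4.314e20/6.022e23 = 7.164e-4 mol.
Φ = 5.80e-4 mol / 7.164e-4 mol photons = 0.81.

Φ = 0.81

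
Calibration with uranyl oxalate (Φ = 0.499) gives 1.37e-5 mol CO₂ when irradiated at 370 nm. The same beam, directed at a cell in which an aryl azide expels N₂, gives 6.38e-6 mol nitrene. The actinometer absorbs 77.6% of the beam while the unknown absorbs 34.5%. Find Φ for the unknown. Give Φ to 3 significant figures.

Φ = 0.523

Photons absorbed by the actinometer: 1.37e-5 / 0.499 = 2.745e-5 mol.
Incident flux: 2.745e-5 / 0.776 = 3.537e-5 einstein.
Absorbed by unknown: 0.345 × 3.537e-5 = 1.220e-5 mol.
Φ(unknown) = 6.38e-6 / 1.220e-5 = 0.523.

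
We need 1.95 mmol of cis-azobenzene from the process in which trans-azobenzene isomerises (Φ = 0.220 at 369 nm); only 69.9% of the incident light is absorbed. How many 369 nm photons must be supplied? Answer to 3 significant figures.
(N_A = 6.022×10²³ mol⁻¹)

7.64×10²¹ photons

Product: 1.95 mmol = 0.00195 mol.
Photons that must be absorbed: 0.00195 / 0.220 = 0.008864 mol.
Incident photons needed: 0.008864 / 0.699 = 0.01268 mol.
Photon count: 0.01268 × 6.022×10²³ = 7.64×10²¹.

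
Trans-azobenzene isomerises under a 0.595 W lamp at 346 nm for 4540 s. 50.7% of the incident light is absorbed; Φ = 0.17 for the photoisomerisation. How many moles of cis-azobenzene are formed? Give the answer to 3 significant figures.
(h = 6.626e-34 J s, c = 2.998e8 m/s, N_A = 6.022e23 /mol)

Photon energy at 346 nm: hc/λ = (6.626e-34)(2.998e8)/(346e-9) = 5.741e-19 J.
Energy delivered: (0.595 W)(4540 s) = 2701 J.
Photons incident: 2701 / 5.741e-19 = 4.705e21, i.e. 4.705e21/6.022e23 = 0.007813 mol.
Photons absorbed: 0.507 × 0.007813 = 0.003961 mol.
Product: Φ × n_abs = 0.17 × 0.003961 = 6.734e-4 mol.

6.73e-4 mol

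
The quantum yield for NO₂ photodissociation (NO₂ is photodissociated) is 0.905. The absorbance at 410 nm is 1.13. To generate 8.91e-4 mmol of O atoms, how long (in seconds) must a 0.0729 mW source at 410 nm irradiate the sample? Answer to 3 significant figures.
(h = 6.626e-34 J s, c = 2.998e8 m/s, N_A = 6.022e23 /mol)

t ≈ 4260 s

Product: 8.91e-4 mmol = 8.91e-7 mol.
Photons that must be absorbed: 8.91e-7 / 0.905 = 9.845e-7 mol.
Fraction absorbed: 1 − 10^(−1.13) = 0.9259.
Incident photons needed: 9.845e-7 / 0.9259 = 1.063e-6 mol.
Photon energy: hc/λ = 4.845e-19 J; per mole, 2.918e5 J mol⁻¹.
Energy required: 1.063e-6 × 2.918e5 = 0.3102 J.
Time: 0.3102 J / 7.29e-05 W = 4260 s.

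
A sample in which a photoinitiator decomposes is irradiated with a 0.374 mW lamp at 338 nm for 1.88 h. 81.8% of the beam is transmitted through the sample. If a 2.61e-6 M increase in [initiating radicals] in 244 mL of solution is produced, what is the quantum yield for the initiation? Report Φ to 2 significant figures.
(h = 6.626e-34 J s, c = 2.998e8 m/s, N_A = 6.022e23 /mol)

Φ = 0.49

Product: (2.61e-6 M)(0.244 L) = 6.368e-7 mol.
Photon energy at 338 nm: hc/λ = (6.626e-34)(2.998e8)/(338e-9) = 5.877e-19 J.
Energy delivered: (0.374 mW)(6768 s) = 2.531 J.
Photons incident: 2.531 / 5.877e-19 = 4.307e18, i.e. 4.307e18/6.022e23 = 7.152e-6 mol.
Fraction absorbed: 1 − 81.8/100 = 0.1820.
Photons absorbed: 0.1820 × 7.152e-6 = 1.302e-6 mol.
Φ = 6.368e-7 mol / 1.302e-6 mol photons = 0.49.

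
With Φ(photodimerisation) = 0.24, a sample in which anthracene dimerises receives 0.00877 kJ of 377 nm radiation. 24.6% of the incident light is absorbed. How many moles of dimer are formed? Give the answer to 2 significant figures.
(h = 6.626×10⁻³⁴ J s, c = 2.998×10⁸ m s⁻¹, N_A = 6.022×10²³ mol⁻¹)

Photon energy at 377 nm: hc/λ = (6.626×10⁻³⁴)(2.998×10⁸)/(377×10⁻⁹) = 5.269×10⁻¹⁹ J.
Incident energy: 0.00877 kJ = 8.77 J.
Photons incident: 8.77 / 5.269×10⁻¹⁹ = 1.664×10¹⁹, i.e. 1.664×10¹⁹/6.022×10²³ = 2.763×10⁻⁵ mol.
Photons absorbed: 0.246 × 2.763×10⁻⁵ = 6.797×10⁻⁶ mol.
Product: Φ × n_abs = 0.24 × 6.797×10⁻⁶ = 1.631×10⁻⁶ mol.

1.6×10⁻⁶ mol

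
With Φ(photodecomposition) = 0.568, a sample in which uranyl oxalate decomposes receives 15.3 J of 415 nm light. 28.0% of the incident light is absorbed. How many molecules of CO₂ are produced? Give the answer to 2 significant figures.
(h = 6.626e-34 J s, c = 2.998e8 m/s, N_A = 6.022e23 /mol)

5.1e18 molecules

Photon energy at 415 nm: hc/λ = (6.626e-34)(2.998e8)/(415e-9) = 4.787e-19 J.
Photons incident: 15.3 / 4.787e-19 = 3.196e19, i.e. 3.196e19/6.022e23 = 5.307e-5 mol.
Photons absorbed: 0.280 × 5.307e-5 = 1.486e-5 mol.
Product: Φ × n_abs = 0.568 × 1.486e-5 = 8.440e-6 mol.
As a count: 8.440e-6 × 6.022e23 = 5.1e18.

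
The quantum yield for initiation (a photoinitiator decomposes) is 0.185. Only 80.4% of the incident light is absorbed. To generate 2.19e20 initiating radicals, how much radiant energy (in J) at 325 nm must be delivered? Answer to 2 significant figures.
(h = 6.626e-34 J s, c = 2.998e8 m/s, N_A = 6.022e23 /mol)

Product: 2.19e20 / 6.022e23 = 3.637e-4 mol.
Photons that must be absorbed: 3.637e-4 / 0.185 = 0.001966 mol.
Incident photons needed: 0.001966 / 0.804 = 0.002445 mol.
Photon energy: hc/λ = 6.112e-19 J; per mole, 3.681e5 J mol⁻¹.
Energy required: 0.002445 × 3.681e5 = 900 J.

900 J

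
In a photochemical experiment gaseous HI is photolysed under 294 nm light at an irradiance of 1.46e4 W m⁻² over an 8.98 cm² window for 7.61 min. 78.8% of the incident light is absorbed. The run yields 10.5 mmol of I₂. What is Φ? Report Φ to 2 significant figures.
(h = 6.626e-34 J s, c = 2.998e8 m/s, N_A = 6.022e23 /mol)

Product: 10.5 mmol = 0.0105 mol.
Photon energy at 294 nm: hc/λ = (6.626e-34)(2.998e8)/(294e-9) = 6.757e-19 J.
Energy delivered: (1.46e4 W m⁻²)(8.98e-4 m²)(456.6 s) = 5986 J.
Photons incident: 5986 / 6.757e-19 = 8.859e21, i.e. 8.859e21/6.022e23 = 0.01471 mol.
Photons absorbed: 0.788 × 0.01471 = 0.01159 mol.
Φ = 0.0105 mol / 0.01159 mol photons = 0.91.

Φ = 0.91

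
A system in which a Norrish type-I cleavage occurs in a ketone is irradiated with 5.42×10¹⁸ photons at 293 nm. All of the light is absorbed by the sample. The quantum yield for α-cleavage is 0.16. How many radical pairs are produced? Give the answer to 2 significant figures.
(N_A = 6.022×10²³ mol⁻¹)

Moles of photons: 5.42×10¹⁸ / 6.022×10²³ = 9.000×10⁻⁶ mol.
Product: Φ × n_abs = 0.16 × 9.000×10⁻⁶ = 1.440×10⁻⁶ mol.
As a count: 1.440×10⁻⁶ × 6.022×10²³ = 8.7×10¹⁷.

8.7×10¹⁷ radical pairs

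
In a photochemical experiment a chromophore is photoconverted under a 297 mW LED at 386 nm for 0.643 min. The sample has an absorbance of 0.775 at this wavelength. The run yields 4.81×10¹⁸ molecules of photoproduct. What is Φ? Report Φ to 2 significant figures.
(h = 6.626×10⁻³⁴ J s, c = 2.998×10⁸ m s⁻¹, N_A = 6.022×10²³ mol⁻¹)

Φ = 0.26

Product: 4.81×10¹⁸ / 6.022×10²³ = 7.987×10⁻⁶ mol.
Photon energy at 386 nm: hc/λ = (6.626×10⁻³⁴)(2.998×10⁸)/(386×10⁻⁹) = 5.146×10⁻¹⁹ J.
Energy delivered: (297 mW)(38.58 s) = 11.46 J.
Photons incident: 11.46 / 5.146×10⁻¹⁹ = 2.227×10¹⁹, i.e. 2.227×10¹⁹/6.022×10²³ = 3.698×10⁻⁵ mol.
Fraction absorbed: 1 − 10^(−0.775) = 0.8321.
Photons absorbed: 0.8321 × 3.698×10⁻⁵ = 3.077×10⁻⁵ mol.
Φ = 7.987×10⁻⁶ mol / 3.077×10⁻⁵ mol photons = 0.26.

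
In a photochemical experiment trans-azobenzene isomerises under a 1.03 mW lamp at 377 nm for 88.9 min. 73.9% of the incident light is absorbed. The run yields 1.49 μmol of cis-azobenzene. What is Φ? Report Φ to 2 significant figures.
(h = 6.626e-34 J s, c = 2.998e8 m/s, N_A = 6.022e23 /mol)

Φ = 0.12

Product: 1.49 μmol = 1.49e-6 mol.
Photon energy at 377 nm: hc/λ = (6.626e-34)(2.998e8)/(377e-9) = 5.269e-19 J.
Energy delivered: (1.03 mW)(5334 s) = 5.494 J.
Photons incident: 5.494 / 5.269e-19 = 1.043e19, i.e. 1.043e19/6.022e23 = 1.732e-5 mol.
Photons absorbed: 0.739 × 1.732e-5 = 1.280e-5 mol.
Φ = 1.49e-6 mol / 1.280e-5 mol photons = 0.12.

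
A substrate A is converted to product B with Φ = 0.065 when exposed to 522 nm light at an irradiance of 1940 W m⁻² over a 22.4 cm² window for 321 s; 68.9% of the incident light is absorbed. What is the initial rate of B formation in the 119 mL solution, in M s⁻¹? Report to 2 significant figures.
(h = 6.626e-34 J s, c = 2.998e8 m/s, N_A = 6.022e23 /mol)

Photon energy at 522 nm: hc/λ = (6.626e-34)(2.998e8)/(522e-9) = 3.806e-19 J.
Energy delivered: (1940 W m⁻²)(22.4e-4 m²)(321 s) = 1395 J.
Photons incident: 1395 / 3.806e-19 = 3.665e21, i.e. 3.665e21/6.022e23 = 0.006086 mol.
Photons absorbed: 0.689 × 0.006086 = 0.004193 mol.
Product formed: 0.065 × 0.004193 = 2.725e-4 mol.
Rate: 2.725e-4 mol / (321 s × 0.119 L) = 7.1e-6 M s⁻¹.

7.1e-6 M s⁻¹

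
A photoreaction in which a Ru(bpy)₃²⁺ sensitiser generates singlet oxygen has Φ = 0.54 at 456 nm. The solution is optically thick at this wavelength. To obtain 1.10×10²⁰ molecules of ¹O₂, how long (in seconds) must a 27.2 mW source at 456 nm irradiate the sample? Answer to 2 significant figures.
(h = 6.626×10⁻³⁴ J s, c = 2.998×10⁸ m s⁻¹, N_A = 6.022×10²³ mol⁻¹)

t ≈ 3300 s

Product: 1.10×10²⁰ / 6.022×10²³ = 1.827×10⁻⁴ mol.
Photons that must be absorbed: 1.827×10⁻⁴ / 0.54 = 3.383×10⁻⁴ mol.
Photon energy: hc/λ = 4.356×10⁻¹⁹ J; per mole, 2.623×10⁵ J mol⁻¹.
Energy required: 3.383×10⁻⁴ × 2.623×10⁵ = 88.74 J.
Time: 88.74 J / 0.0272 W = 3300 s.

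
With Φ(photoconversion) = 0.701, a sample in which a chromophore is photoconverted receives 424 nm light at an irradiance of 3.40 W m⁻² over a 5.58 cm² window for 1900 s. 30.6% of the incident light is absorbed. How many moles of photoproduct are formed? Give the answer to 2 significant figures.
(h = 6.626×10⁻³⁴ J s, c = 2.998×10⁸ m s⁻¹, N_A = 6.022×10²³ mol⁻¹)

2.7×10⁻⁶ mol

Photon energy at 424 nm: hc/λ = (6.626×10⁻³⁴)(2.998×10⁸)/(424×10⁻⁹) = 4.685×10⁻¹⁹ J.
Energy delivered: (3.40 W m⁻²)(5.58×10⁻⁴ m²)(1900 s) = 3.605 J.
Photons incident: 3.605 / 4.685×10⁻¹⁹ = 7.695×10¹⁸, i.e. 7.695×10¹⁸/6.022×10²³ = 1.278×10⁻⁵ mol.
Photons absorbed: 0.306 × 1.278×10⁻⁵ = 3.911×10⁻⁶ mol.
Product: Φ × n_abs = 0.701 × 3.911×10⁻⁶ = 2.742×10⁻⁶ mol.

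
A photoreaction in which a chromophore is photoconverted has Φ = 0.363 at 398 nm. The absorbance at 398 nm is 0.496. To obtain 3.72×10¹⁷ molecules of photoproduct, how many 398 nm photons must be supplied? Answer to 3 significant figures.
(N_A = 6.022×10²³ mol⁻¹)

Product: 3.72×10¹⁷ / 6.022×10²³ = 6.177×10⁻⁷ mol.
Photons that must be absorbed: 6.177×10⁻⁷ / 0.363 = 1.702×10⁻⁶ mol.
Fraction absorbed: 1 − 10^(−0.496) = 0.6808.
Incident photons needed: 1.702×10⁻⁶ / 0.6808 = 2.500×10⁻⁶ mol.
Photon count: 2.500×10⁻⁶ × 6.022×10²³ = 1.51×10¹⁸.

1.51×10¹⁸ photons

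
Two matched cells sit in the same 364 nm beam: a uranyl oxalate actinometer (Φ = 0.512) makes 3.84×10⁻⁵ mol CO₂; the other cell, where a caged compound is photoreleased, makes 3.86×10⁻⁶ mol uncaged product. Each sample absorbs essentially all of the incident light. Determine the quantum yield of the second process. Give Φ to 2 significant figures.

Φ = 0.051

Photons absorbed by the actinometer: 3.84×10⁻⁵ / 0.512 = 7.500×10⁻⁵ mol.
Φ(unknown) = 3.86×10⁻⁶ / 7.500×10⁻⁵ = 0.051.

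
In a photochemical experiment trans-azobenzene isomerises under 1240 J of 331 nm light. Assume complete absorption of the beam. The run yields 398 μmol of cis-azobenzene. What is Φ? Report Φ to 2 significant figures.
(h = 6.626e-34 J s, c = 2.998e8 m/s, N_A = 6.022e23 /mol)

Product: 398 μmol = 3.98e-4 mol.
Photon energy at 331 nm: hc/λ = (6.626e-34)(2.998e8)/(331e-9) = 6.001e-19 J.
Photons incident: 1240 / 6.001e-19 = 2.066e21, i.e. 2.066e21/6.022e23 = 0.003431 mol.
Φ = 3.98e-4 mol / 0.003431 mol photons = 0.12.

Φ = 0.12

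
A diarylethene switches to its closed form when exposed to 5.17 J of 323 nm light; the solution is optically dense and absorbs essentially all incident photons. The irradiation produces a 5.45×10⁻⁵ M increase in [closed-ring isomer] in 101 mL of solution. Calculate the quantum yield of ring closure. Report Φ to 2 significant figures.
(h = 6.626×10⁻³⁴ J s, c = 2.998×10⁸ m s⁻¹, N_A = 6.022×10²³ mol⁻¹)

Φ = 0.39

Product: (5.45×10⁻⁵ M)(0.101 L) = 5.505×10⁻⁶ mol.
Photon energy at 323 nm: hc/λ = (6.626×10⁻³⁴)(2.998×10⁸)/(323×10⁻⁹) = 6.150×10⁻¹⁹ J.
Photons incident: 5.17 / 6.150×10⁻¹⁹ = 8.407×10¹⁸, i.e. 8.407×10¹⁸/6.022×10²³ = 1.396×10⁻⁵ mol.
Φ = 5.505×10⁻⁶ mol / 1.396×10⁻⁵ mol photons = 0.39.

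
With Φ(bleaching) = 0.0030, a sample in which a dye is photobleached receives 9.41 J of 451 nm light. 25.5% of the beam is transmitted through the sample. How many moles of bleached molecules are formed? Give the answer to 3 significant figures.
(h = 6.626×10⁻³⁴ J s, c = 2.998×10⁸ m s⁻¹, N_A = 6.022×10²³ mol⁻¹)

7.93×10⁻⁸ mol

Photon energy at 451 nm: hc/λ = (6.626×10⁻³⁴)(2.998×10⁸)/(451×10⁻⁹) = 4.405×10⁻¹⁹ J.
Photons incident: 9.41 / 4.405×10⁻¹⁹ = 2.136×10¹⁹, i.e. 2.136×10¹⁹/6.022×10²³ = 3.547×10⁻⁵ mol.
Fraction absorbed: 1 − 25.5/100 = 0.7450.
Photons absorbed: 0.7450 × 3.547×10⁻⁵ = 2.643×10⁻⁵ mol.
Product: Φ × n_abs = 0.0030 × 2.643×10⁻⁵ = 7.929×10⁻⁸ mol.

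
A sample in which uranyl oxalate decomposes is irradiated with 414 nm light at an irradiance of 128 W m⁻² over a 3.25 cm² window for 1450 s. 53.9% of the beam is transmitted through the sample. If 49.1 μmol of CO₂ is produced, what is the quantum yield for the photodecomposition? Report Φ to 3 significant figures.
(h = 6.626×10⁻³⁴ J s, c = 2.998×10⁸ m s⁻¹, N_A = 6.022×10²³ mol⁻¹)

Product: 49.1 μmol = 4.91×10⁻⁵ mol.
Photon energy at 414 nm: hc/λ = (6.626×10⁻³⁴)(2.998×10⁸)/(414×10⁻⁹) = 4.798×10⁻¹⁹ J.
Energy delivered: (128 W m⁻²)(3.25×10⁻⁴ m²)(1450 s) = 60.32 J.
Photons incident: 60.32 / 4.798×10⁻¹⁹ = 1.257×10²⁰, i.e. 1.257×10²⁰/6.022×10²³ = 2.087×10⁻⁴ mol.
Fraction absorbed: 1 − 53.9/100 = 0.4610.
Photons absorbed: 0.4610 × 2.087×10⁻⁴ = 9.621×10⁻⁵ mol.
Φ = 4.91×10⁻⁵ mol / 9.621×10⁻⁵ mol photons = 0.510.

Φ = 0.510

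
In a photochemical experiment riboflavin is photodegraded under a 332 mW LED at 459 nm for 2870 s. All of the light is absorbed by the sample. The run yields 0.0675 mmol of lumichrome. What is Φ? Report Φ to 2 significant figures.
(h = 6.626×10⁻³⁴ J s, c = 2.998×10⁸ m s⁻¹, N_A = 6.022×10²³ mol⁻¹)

Product: 0.0675 mmol = 6.75×10⁻⁵ mol.
Photon energy at 459 nm: hc/λ = (6.626×10⁻³⁴)(2.998×10⁸)/(459×10⁻⁹) = 4.328×10⁻¹⁹ J.
Energy delivered: (332 mW)(2870 s) = 952.8 J.
Photons incident: 952.8 / 4.328×10⁻¹⁹ = 2.201×10²¹, i.e. 2.201×10²¹/6.022×10²³ = 0.003655 mol.
Φ = 6.75×10⁻⁵ mol / 0.003655 mol photons = 0.018.

Φ = 0.018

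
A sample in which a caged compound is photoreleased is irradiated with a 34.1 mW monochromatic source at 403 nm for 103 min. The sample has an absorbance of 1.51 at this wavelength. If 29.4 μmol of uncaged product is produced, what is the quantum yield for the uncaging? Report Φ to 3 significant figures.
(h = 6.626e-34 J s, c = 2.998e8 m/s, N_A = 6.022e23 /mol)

Φ = 0.0427

Product: 29.4 μmol = 2.94e-5 mol.
Photon energy at 403 nm: hc/λ = (6.626e-34)(2.998e8)/(403e-9) = 4.929e-19 J.
Energy delivered: (34.1 mW)(6180 s) = 210.7 J.
Photons incident: 210.7 / 4.929e-19 = 4.275e20, i.e. 4.275e20/6.022e23 = 7.099e-4 mol.
Fraction absorbed: 1 − 10^(−1.51) = 0.9691.
Photons absorbed: 0.9691 × 7.099e-4 = 6.880e-4 mol.
Φ = 2.94e-5 mol / 6.880e-4 mol photons = 0.0427.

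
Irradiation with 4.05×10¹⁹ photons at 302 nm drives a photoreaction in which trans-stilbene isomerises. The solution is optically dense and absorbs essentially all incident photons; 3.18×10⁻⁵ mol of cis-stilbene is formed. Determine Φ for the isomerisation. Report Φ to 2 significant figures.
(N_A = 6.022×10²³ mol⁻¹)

Φ = 0.47

Moles of photons: 4.05×10¹⁹ / 6.022×10²³ = 6.725×10⁻⁵ mol.
Φ = 3.18×10⁻⁵ mol / 6.725×10⁻⁵ mol photons = 0.47.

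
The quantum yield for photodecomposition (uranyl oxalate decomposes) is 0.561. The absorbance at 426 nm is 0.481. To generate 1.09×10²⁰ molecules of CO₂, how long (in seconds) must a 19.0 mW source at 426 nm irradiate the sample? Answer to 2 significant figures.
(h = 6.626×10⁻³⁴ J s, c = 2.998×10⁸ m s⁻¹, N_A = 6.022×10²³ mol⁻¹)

Product: 1.09×10²⁰ / 6.022×10²³ = 1.810×10⁻⁴ mol.
Photons that must be absorbed: 1.810×10⁻⁴ / 0.561 = 3.226×10⁻⁴ mol.
Fraction absorbed: 1 − 10^(−0.481) = 0.6696.
Incident photons needed: 3.226×10⁻⁴ / 0.6696 = 4.818×10⁻⁴ mol.
Photon energy: hc/λ = 4.663×10⁻¹⁹ J; per mole, 2.808×10⁵ J mol⁻¹.
Energy required: 4.818×10⁻⁴ × 2.808×10⁵ = 135.3 J.
Time: 135.3 J / 0.019 W = 7100 s.

t ≈ 7100 s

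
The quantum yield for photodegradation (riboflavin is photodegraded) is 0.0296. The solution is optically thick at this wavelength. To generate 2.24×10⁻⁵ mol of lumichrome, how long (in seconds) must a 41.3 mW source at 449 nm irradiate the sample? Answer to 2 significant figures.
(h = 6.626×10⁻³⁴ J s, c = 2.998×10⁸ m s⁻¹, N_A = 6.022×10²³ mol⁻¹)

Photons that must be absorbed: 2.24×10⁻⁵ / 0.0296 = 7.568×10⁻⁴ mol.
Photon energy: hc/λ = 4.424×10⁻¹⁹ J; per mole, 2.664×10⁵ J mol⁻¹.
Energy required: 7.568×10⁻⁴ × 2.664×10⁵ = 201.6 J.
Time: 201.6 J / 0.0413 W = 4900 s.

t ≈ 4900 s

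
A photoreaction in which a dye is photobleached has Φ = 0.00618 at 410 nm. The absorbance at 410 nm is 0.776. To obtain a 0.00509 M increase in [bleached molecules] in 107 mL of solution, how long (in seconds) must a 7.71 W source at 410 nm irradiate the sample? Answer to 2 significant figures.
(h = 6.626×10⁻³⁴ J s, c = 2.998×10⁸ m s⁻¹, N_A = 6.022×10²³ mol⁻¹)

t ≈ 4000 s

Product: (0.00509 M)(0.107 L) = 5.446×10⁻⁴ mol.
Photons that must be absorbed: 5.446×10⁻⁴ / 0.00618 = 0.08812 mol.
Fraction absorbed: 1 − 10^(−0.776) = 0.8325.
Incident photons needed: 0.08812 / 0.8325 = 0.1058 mol.
Photon energy: hc/λ = 4.845×10⁻¹⁹ J; per mole, 2.918×10⁵ J mol⁻¹.
Energy required: 0.1058 × 2.918×10⁵ = 3.087×10⁴ J.
Time: 3.087×10⁴ J / 7.71 W = 4000 s.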